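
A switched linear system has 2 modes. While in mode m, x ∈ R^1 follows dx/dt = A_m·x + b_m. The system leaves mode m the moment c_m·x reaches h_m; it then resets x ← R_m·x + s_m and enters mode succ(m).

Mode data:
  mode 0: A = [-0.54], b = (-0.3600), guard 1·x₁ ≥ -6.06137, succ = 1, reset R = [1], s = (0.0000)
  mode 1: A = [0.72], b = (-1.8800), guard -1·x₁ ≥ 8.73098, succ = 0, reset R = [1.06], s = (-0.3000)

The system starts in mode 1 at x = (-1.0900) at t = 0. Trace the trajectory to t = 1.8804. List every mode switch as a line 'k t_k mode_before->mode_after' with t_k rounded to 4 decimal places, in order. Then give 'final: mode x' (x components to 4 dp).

Mode 1: guard c·x = 8.7310 hit at Δt = 1.5554 (t = 1.5554), x⁻ = (-8.7310) → reset → x⁺ = (-9.5548), jump to mode 0
Mode 0: flow for 0.3250 to horizon, guard not reached → x = (-8.1242)

1 1.5554 1->0
final: 0 -8.1242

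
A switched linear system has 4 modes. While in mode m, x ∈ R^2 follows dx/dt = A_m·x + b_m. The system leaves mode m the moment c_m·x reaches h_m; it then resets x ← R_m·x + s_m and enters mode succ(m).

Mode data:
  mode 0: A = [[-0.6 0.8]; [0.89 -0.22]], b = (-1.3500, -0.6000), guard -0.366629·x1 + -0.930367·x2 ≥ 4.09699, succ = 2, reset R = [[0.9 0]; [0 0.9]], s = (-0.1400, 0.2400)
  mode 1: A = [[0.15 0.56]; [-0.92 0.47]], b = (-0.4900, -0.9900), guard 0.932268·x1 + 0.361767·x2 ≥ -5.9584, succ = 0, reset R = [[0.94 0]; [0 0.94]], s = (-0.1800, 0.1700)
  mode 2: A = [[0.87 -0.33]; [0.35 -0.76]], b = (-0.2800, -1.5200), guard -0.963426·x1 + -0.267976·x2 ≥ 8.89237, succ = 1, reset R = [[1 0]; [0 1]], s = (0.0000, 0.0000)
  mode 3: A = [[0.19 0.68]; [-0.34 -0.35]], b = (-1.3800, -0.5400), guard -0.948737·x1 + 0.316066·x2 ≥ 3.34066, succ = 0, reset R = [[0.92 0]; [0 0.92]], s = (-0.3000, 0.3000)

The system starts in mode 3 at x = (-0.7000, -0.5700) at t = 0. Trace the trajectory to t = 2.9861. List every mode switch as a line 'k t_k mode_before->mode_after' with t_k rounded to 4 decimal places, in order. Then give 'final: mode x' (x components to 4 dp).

Mode 3: guard c·x = 3.3407 hit at Δt = 1.3770 (t = 1.3770), x⁻ = (-3.5604, -0.1179) → reset → x⁺ = (-3.5756, 0.1915), jump to mode 0
Mode 0: guard c·x = 4.0970 hit at Δt = 0.8891 (t = 2.2661), x⁻ = (-3.8598, -2.8826) → reset → x⁺ = (-3.6138, -2.3544), jump to mode 2
Mode 2: flow for 0.7200 to horizon, guard not reached → x = (-6.1508, -3.1524)

1 1.3770 3->0
2 2.2661 0->2
final: 2 -6.1508 -3.1524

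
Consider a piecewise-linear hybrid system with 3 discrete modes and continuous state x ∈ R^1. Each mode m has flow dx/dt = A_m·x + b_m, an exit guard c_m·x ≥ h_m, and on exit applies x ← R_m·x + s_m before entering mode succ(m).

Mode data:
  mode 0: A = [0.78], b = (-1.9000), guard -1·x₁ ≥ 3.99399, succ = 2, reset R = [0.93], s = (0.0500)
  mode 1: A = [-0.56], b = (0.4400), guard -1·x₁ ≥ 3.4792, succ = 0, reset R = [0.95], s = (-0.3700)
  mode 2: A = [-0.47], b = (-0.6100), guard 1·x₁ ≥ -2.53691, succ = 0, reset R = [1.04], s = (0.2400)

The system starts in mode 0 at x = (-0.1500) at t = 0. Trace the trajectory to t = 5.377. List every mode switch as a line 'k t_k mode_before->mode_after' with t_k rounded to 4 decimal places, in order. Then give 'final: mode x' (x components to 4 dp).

Mode 0: guard c·x = 3.9940 hit at Δt = 1.1678 (t = 1.1678), x⁻ = (-3.9940) → reset → x⁺ = (-3.6644), jump to mode 2
Mode 2: guard c·x = -2.5369 hit at Δt = 1.3768 (t = 2.5446), x⁻ = (-2.5369) → reset → x⁺ = (-2.3984), jump to mode 0
Mode 0: guard c·x = 3.9940 hit at Δt = 0.3657 (t = 2.9103), x⁻ = (-3.9940) → reset → x⁺ = (-3.6644), jump to mode 2
Mode 2: guard c·x = -2.5369 hit at Δt = 1.3768 (t = 4.2871), x⁻ = (-2.5369) → reset → x⁺ = (-2.3984), jump to mode 0
Mode 0: guard c·x = 3.9940 hit at Δt = 0.3657 (t = 4.6527), x⁻ = (-3.9940) → reset → x⁺ = (-3.6644), jump to mode 2
Mode 2: flow for 0.7243 to horizon, guard not reached → x = (-2.9816)

1 1.1678 0->2
2 2.5446 2->0
3 2.9103 0->2
4 4.2871 2->0
5 4.6527 0->2
final: 2 -2.9816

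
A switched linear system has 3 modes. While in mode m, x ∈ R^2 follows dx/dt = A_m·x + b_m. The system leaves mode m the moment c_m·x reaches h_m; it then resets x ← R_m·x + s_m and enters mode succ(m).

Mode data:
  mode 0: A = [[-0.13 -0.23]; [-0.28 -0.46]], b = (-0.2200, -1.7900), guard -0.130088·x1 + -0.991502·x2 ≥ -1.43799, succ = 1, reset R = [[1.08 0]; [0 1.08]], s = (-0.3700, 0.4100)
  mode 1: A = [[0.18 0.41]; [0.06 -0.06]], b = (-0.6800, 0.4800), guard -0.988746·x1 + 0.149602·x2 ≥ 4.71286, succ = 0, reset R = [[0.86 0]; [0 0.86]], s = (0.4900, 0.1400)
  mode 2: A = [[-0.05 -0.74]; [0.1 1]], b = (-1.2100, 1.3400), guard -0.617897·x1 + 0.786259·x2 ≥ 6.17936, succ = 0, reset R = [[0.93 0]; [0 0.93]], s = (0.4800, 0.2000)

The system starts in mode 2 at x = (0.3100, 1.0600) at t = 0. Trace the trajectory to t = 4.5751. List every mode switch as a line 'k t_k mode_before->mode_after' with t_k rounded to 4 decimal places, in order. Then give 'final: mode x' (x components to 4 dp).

1 1.0541 2->0
2 2.3831 0->1
3 3.6183 1->0
4 3.8562 0->1
final: 1 -4.2723 2.5102

Mode 2: guard c·x = 6.1794 hit at Δt = 1.0541 (t = 1.0541), x⁻ = (-3.1494, 5.3842) → reset → x⁺ = (-2.4489, 5.2073), jump to mode 0
Mode 0: guard c·x = -1.4380 hit at Δt = 1.3290 (t = 2.3831), x⁻ = (-3.2559, 1.8775) → reset → x⁺ = (-3.8864, 2.4377), jump to mode 1
Mode 1: guard c·x = 4.7129 hit at Δt = 1.2352 (t = 3.6183), x⁻ = (-4.3822, 2.5398) → reset → x⁺ = (-3.2787, 2.3243), jump to mode 0
Mode 0: guard c·x = -1.4380 hit at Δt = 0.2379 (t = 3.8562), x⁻ = (-3.3436, 1.8890) → reset → x⁺ = (-3.9811, 2.4501), jump to mode 1
Mode 1: flow for 0.7189 to horizon, guard not reached → x = (-4.2723, 2.5102)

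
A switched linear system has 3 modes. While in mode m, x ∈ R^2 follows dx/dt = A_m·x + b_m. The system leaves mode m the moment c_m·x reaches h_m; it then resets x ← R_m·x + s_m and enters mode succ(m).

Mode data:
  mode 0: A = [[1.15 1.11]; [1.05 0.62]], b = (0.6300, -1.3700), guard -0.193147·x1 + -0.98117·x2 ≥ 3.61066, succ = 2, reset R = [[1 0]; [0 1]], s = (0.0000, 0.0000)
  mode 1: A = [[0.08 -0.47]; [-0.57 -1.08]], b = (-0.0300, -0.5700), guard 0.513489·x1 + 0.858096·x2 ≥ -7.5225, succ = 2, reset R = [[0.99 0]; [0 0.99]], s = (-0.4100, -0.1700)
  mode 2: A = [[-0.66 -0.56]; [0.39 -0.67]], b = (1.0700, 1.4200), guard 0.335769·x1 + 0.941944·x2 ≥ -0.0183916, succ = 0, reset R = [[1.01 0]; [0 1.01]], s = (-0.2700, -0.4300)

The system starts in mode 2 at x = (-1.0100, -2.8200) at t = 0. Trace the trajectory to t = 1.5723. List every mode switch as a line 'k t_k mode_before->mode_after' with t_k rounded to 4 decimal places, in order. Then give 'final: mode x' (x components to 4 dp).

Mode 2: guard c·x = -0.0184 hit at Δt = 1.0151 (t = 1.0151), x⁻ = (0.8328, -0.3164) → reset → x⁺ = (0.5711, -0.7496), jump to mode 0
Mode 0: flow for 0.5572 to horizon, guard not reached → x = (0.6420, -1.5236)

1 1.0151 2->0
final: 0 0.6420 -1.5236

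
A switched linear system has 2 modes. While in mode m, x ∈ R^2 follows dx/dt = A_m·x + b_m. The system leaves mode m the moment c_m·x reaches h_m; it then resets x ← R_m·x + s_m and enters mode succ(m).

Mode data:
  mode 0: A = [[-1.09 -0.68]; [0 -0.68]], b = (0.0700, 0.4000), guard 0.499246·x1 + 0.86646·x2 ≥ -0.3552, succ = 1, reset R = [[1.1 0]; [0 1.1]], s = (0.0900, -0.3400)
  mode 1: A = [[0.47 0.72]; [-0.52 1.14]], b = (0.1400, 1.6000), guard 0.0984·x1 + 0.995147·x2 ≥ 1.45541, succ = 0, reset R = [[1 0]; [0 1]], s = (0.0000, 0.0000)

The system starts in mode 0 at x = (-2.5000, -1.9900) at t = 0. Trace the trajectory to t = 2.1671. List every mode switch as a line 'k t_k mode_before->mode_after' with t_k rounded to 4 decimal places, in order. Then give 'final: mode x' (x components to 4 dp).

1 1.4349 0->1
final: 1 -0.0847 0.1027

Mode 0: guard c·x = -0.3552 hit at Δt = 1.4349 (t = 1.4349), x⁻ = (-0.0458, -0.3835) → reset → x⁺ = (0.0396, -0.7619), jump to mode 1
Mode 1: flow for 0.7322 to horizon, guard not reached → x = (-0.0847, 0.1027)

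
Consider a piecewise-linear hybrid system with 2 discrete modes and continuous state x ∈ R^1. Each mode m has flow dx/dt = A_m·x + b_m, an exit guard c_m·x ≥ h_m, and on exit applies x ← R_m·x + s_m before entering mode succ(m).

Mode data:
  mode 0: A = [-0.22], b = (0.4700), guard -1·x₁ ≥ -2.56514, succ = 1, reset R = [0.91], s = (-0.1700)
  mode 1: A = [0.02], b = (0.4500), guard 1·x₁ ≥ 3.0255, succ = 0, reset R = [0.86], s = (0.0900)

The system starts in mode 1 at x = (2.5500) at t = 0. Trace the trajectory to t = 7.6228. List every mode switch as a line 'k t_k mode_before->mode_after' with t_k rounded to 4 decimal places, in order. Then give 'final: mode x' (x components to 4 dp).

Mode 1: guard c·x = 3.0255 hit at Δt = 0.9402 (t = 0.9402), x⁻ = (3.0255) → reset → x⁺ = (2.6919), jump to mode 0
Mode 0: guard c·x = -2.5651 hit at Δt = 1.1775 (t = 2.1177), x⁻ = (2.5651) → reset → x⁺ = (2.1643), jump to mode 1
Mode 1: guard c·x = 3.0255 hit at Δt = 1.7161 (t = 3.8338), x⁻ = (3.0255) → reset → x⁺ = (2.6919), jump to mode 0
Mode 0: guard c·x = -2.5651 hit at Δt = 1.1775 (t = 5.0113), x⁻ = (2.5651) → reset → x⁺ = (2.1643), jump to mode 1
Mode 1: guard c·x = 3.0255 hit at Δt = 1.7161 (t = 6.7274), x⁻ = (3.0255) → reset → x⁺ = (2.6919), jump to mode 0
Mode 0: flow for 0.8954 to horizon, guard not reached → x = (2.5926)

1 0.9402 1->0
2 2.1177 0->1
3 3.8338 1->0
4 5.0113 0->1
5 6.7274 1->0
final: 0 2.5926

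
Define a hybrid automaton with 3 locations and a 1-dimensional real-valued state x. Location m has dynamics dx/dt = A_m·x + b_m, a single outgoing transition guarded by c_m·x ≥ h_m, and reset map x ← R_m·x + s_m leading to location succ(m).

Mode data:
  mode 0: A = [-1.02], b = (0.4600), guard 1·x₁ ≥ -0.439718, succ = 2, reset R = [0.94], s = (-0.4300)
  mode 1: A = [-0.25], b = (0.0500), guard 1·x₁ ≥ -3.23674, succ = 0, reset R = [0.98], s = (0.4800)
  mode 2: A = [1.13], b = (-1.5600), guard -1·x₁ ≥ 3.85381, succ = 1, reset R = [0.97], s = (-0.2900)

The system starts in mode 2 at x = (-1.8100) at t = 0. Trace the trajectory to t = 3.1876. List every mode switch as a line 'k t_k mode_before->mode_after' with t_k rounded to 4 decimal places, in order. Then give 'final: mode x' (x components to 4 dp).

Mode 2: guard c·x = 3.8538 hit at Δt = 0.4381 (t = 0.4381), x⁻ = (-3.8538) → reset → x⁺ = (-4.0282), jump to mode 1
Mode 1: guard c·x = -3.2367 hit at Δt = 0.8290 (t = 1.2671), x⁻ = (-3.2367) → reset → x⁺ = (-2.6920), jump to mode 0
Mode 0: guard c·x = -0.4397 hit at Δt = 1.2362 (t = 2.5033), x⁻ = (-0.4397) → reset → x⁺ = (-0.8433), jump to mode 2
Mode 2: flow for 0.6843 to horizon, guard not reached → x = (-3.4381)

1 0.4381 2->1
2 1.2671 1->0
3 2.5033 0->2
final: 2 -3.4381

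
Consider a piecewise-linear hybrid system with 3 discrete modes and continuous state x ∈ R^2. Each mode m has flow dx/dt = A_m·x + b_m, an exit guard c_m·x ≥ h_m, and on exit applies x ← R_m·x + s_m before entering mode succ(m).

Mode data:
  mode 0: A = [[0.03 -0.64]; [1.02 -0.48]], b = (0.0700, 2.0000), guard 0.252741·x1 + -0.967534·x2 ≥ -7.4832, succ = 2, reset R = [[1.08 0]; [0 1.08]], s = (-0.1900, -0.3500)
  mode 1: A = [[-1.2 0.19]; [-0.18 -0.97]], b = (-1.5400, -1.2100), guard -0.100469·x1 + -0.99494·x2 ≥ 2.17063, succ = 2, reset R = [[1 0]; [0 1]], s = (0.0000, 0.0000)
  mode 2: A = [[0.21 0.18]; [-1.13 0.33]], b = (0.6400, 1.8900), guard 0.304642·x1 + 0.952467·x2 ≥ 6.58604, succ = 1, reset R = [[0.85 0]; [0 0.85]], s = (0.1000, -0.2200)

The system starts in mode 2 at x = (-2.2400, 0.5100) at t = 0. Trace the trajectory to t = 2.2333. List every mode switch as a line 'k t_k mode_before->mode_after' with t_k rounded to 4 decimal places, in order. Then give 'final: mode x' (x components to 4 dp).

Mode 2: guard c·x = 6.5860 hit at Δt = 1.3055 (t = 1.3055), x⁻ = (-1.0049, 7.2361) → reset → x⁺ = (-0.7542, 5.9307), jump to mode 1
Mode 1: flow for 0.9278 to horizon, guard not reached → x = (-0.7734, 1.7494)

1 1.3055 2->1
final: 1 -0.7734 1.7494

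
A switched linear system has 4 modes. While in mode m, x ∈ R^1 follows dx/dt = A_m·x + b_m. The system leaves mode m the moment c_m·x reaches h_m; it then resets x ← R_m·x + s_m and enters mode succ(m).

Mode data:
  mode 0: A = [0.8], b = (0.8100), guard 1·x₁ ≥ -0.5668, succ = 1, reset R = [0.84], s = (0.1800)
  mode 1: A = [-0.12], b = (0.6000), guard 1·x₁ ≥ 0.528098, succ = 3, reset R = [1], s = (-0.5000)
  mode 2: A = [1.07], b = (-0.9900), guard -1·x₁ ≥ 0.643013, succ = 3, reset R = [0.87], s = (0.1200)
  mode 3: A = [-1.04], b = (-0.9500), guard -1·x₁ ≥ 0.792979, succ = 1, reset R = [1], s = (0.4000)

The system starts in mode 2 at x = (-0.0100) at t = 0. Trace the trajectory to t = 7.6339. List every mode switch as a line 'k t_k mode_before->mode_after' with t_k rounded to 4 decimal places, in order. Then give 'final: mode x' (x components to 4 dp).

Mode 2: guard c·x = 0.6430 hit at Δt = 0.4831 (t = 0.4831), x⁻ = (-0.6430) → reset → x⁺ = (-0.4394), jump to mode 3
Mode 3: guard c·x = 0.7930 hit at Δt = 1.3171 (t = 1.8002), x⁻ = (-0.7930) → reset → x⁺ = (-0.3930), jump to mode 1
Mode 1: guard c·x = 0.5281 hit at Δt = 1.5607 (t = 3.3609), x⁻ = (0.5281) → reset → x⁺ = (0.0281), jump to mode 3
Mode 3: guard c·x = 0.7930 hit at Δt = 1.9770 (t = 5.3379), x⁻ = (-0.7930) → reset → x⁺ = (-0.3930), jump to mode 1
Mode 1: guard c·x = 0.5281 hit at Δt = 1.5607 (t = 6.8986), x⁻ = (0.5281) → reset → x⁺ = (0.0281), jump to mode 3
Mode 3: flow for 0.7353 to horizon, guard not reached → x = (-0.4752)

1 0.4831 2->3
2 1.8002 3->1
3 3.3609 1->3
4 5.3379 3->1
5 6.8986 1->3
final: 3 -0.4752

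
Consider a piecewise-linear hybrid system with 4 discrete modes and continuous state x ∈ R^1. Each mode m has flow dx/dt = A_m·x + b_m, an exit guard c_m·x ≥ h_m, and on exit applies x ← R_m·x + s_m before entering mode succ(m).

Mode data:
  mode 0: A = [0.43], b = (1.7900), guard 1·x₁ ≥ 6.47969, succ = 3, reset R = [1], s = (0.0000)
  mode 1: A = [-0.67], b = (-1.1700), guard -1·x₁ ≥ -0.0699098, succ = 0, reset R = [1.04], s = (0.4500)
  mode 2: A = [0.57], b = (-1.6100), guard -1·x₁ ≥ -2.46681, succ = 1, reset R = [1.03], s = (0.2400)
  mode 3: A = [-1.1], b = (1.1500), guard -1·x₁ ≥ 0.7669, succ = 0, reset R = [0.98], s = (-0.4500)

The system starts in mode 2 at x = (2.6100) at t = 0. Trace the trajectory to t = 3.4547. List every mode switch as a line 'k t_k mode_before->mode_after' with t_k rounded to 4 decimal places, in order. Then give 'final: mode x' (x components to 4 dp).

Mode 2: guard c·x = -2.4668 hit at Δt = 0.8969 (t = 0.8969), x⁻ = (2.4668) → reset → x⁺ = (2.7808), jump to mode 1
Mode 1: guard c·x = -0.0699 hit at Δt = 1.3632 (t = 2.2601), x⁻ = (0.0699) → reset → x⁺ = (0.5227), jump to mode 0
Mode 0: flow for 1.1946 to horizon, guard not reached → x = (3.6686)

1 0.8969 2->1
2 2.2601 1->0
final: 0 3.6686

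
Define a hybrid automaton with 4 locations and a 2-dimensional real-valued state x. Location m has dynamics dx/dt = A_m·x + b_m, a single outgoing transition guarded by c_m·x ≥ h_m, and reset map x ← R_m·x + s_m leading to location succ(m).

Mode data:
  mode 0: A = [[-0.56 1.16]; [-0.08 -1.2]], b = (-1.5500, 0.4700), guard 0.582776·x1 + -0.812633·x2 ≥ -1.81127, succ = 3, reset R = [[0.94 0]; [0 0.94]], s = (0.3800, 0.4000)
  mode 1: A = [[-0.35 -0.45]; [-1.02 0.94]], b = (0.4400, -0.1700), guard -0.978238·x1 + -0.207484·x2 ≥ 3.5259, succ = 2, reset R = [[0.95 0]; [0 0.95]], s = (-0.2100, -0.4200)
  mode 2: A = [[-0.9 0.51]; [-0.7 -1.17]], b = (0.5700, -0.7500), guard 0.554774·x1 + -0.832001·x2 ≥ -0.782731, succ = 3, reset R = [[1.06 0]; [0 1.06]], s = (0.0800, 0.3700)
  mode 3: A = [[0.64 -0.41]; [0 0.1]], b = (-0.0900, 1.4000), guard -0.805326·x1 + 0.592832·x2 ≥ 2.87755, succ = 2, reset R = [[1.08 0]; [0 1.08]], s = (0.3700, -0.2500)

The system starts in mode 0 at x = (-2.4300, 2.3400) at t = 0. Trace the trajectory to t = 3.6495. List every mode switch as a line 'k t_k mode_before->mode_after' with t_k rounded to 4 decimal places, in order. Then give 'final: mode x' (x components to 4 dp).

Mode 0: guard c·x = -1.8113 hit at Δt = 0.7433 (t = 0.7433), x⁻ = (-1.3549, 1.2572) → reset → x⁺ = (-0.8936, 1.5818), jump to mode 3
Mode 3: guard c·x = 2.8775 hit at Δt = 0.5188 (t = 1.2621), x⁻ = (-1.7980, 2.4115) → reset → x⁺ = (-1.5718, 2.3544), jump to mode 2
Mode 2: guard c·x = -0.7827 hit at Δt = 0.7202 (t = 1.9823), x⁻ = (-0.1191, 0.8614) → reset → x⁺ = (-0.0463, 1.2830), jump to mode 3
Mode 3: guard c·x = 2.8775 hit at Δt = 1.0263 (t = 3.0086), x⁻ = (-1.4127, 2.9348) → reset → x⁺ = (-1.1557, 2.9196), jump to mode 2
Mode 2: flow for 0.6409 to horizon, guard not reached → x = (0.0970, 1.1504)

1 0.7433 0->3
2 1.2621 3->2
3 1.9823 2->3
4 3.0086 3->2
final: 2 0.0970 1.1504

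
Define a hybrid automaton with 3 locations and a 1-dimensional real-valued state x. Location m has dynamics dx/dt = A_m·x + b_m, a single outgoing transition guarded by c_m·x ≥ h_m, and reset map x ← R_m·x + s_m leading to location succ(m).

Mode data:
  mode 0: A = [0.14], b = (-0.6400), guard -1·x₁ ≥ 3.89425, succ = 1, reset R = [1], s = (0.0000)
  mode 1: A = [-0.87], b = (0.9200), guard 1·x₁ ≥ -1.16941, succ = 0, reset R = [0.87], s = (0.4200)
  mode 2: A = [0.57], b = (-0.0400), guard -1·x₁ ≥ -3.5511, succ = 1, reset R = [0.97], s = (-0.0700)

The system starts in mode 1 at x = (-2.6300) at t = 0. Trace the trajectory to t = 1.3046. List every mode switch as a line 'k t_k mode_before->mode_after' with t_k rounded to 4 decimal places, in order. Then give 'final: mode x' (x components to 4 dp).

Mode 1: guard c·x = -1.1694 hit at Δt = 0.5797 (t = 0.5797), x⁻ = (-1.1694) → reset → x⁺ = (-0.5974), jump to mode 0
Mode 0: flow for 0.7249 to horizon, guard not reached → x = (-1.1495)

1 0.5797 1->0
final: 0 -1.1495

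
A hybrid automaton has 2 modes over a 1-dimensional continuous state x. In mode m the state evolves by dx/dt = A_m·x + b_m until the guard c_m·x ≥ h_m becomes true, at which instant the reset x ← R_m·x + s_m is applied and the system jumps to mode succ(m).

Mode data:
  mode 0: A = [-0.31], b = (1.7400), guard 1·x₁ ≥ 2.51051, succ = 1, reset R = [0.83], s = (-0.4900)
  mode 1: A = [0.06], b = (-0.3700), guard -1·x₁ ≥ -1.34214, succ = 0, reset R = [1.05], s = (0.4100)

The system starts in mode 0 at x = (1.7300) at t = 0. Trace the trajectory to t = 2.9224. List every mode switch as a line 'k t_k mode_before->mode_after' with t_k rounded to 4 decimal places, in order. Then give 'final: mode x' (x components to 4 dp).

1 0.7239 0->1
2 1.6165 1->0
3 2.2654 0->1
final: 1 1.4099

Mode 0: guard c·x = 2.5105 hit at Δt = 0.7239 (t = 0.7239), x⁻ = (2.5105) → reset → x⁺ = (1.5937), jump to mode 1
Mode 1: guard c·x = -1.3421 hit at Δt = 0.8926 (t = 1.6165), x⁻ = (1.3421) → reset → x⁺ = (1.8192), jump to mode 0
Mode 0: guard c·x = 2.5105 hit at Δt = 0.6489 (t = 2.2654), x⁻ = (2.5105) → reset → x⁺ = (1.5937), jump to mode 1
Mode 1: flow for 0.6570 to horizon, guard not reached → x = (1.4099)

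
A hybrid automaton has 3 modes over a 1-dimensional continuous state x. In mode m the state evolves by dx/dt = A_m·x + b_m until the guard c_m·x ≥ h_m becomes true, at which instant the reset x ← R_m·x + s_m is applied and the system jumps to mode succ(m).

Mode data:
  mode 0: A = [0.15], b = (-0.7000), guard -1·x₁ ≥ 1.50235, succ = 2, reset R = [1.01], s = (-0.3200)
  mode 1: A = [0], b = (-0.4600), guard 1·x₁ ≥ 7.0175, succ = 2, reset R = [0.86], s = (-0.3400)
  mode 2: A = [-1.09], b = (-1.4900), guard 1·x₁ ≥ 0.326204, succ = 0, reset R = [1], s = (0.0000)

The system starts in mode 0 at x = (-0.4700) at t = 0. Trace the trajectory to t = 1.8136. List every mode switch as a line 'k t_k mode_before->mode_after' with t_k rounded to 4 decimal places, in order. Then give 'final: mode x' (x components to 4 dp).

Mode 0: guard c·x = 1.5024 hit at Δt = 1.2209 (t = 1.2209), x⁻ = (-1.5024) → reset → x⁺ = (-1.8374), jump to mode 2
Mode 2: flow for 0.5927 to horizon, guard not reached → x = (-1.6135)

1 1.2209 0->2
final: 2 -1.6135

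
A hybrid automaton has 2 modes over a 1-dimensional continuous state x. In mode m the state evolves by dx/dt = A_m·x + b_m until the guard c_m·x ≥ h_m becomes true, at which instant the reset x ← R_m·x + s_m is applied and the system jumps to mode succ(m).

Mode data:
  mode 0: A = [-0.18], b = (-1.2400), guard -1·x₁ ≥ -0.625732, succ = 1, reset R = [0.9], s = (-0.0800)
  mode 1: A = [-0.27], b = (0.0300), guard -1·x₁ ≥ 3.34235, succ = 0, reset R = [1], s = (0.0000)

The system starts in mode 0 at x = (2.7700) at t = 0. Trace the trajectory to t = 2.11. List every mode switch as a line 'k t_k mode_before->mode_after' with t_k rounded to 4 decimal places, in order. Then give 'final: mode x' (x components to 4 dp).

1 1.3946 0->1
final: 1 0.4178

Mode 0: guard c·x = -0.6257 hit at Δt = 1.3946 (t = 1.3946), x⁻ = (0.6257) → reset → x⁺ = (0.4832), jump to mode 1
Mode 1: flow for 0.7154 to horizon, guard not reached → x = (0.4178)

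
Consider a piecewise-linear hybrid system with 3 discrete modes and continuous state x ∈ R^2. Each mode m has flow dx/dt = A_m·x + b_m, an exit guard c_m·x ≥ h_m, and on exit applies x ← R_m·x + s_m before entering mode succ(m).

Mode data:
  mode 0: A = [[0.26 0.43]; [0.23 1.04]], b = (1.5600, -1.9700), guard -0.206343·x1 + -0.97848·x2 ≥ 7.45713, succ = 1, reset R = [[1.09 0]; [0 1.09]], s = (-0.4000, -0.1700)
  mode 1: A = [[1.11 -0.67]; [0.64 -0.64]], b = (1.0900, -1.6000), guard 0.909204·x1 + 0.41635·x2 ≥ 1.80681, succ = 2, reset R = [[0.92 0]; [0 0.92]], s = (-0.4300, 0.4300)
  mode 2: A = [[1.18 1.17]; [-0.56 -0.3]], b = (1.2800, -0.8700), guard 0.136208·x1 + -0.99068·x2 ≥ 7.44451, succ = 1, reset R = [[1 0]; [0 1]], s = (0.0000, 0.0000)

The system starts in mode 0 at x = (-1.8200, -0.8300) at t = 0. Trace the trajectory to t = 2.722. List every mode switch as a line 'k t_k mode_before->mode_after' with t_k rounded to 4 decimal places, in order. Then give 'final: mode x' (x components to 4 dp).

1 1.0669 0->1
2 2.3078 1->2
final: 2 3.5668 -4.5134

Mode 0: guard c·x = 7.4571 hit at Δt = 1.0669 (t = 1.0669), x⁻ = (-2.2134, -7.1544) → reset → x⁺ = (-2.8126, -7.9683), jump to mode 1
Mode 1: guard c·x = 1.8068 hit at Δt = 1.2409 (t = 2.3078), x⁻ = (4.1255, -4.6695) → reset → x⁺ = (3.3655, -3.8659), jump to mode 2
Mode 2: flow for 0.4142 to horizon, guard not reached → x = (3.5668, -4.5134)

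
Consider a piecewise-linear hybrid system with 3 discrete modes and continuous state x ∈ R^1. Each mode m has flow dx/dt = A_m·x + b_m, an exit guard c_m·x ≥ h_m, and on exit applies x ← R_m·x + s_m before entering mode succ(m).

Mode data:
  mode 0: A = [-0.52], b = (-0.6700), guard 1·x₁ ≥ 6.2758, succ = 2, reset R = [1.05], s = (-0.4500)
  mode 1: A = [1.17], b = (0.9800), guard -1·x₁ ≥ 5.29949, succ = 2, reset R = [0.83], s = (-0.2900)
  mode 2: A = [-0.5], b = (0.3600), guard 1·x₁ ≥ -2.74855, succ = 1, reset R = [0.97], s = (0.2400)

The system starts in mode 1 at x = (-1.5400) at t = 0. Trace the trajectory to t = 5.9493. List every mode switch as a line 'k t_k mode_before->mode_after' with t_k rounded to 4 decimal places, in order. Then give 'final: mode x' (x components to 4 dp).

Mode 1: guard c·x = 5.2995 hit at Δt = 1.5802 (t = 1.5802), x⁻ = (-5.2995) → reset → x⁺ = (-4.6886), jump to mode 2
Mode 2: guard c·x = -2.7485 hit at Δt = 0.8885 (t = 2.4687), x⁻ = (-2.7485) → reset → x⁺ = (-2.4261), jump to mode 1
Mode 1: guard c·x = 5.2995 hit at Δt = 0.8827 (t = 3.3514), x⁻ = (-5.2995) → reset → x⁺ = (-4.6886), jump to mode 2
Mode 2: guard c·x = -2.7485 hit at Δt = 0.8885 (t = 4.2399), x⁻ = (-2.7486) → reset → x⁺ = (-2.4261), jump to mode 1
Mode 1: guard c·x = 5.2995 hit at Δt = 0.8827 (t = 5.1226), x⁻ = (-5.2995) → reset → x⁺ = (-4.6886), jump to mode 2
Mode 2: flow for 0.8267 to horizon, guard not reached → x = (-2.8575)

1 1.5802 1->2
2 2.4687 2->1
3 3.3514 1->2
4 4.2399 2->1
5 5.1226 1->2
final: 2 -2.8575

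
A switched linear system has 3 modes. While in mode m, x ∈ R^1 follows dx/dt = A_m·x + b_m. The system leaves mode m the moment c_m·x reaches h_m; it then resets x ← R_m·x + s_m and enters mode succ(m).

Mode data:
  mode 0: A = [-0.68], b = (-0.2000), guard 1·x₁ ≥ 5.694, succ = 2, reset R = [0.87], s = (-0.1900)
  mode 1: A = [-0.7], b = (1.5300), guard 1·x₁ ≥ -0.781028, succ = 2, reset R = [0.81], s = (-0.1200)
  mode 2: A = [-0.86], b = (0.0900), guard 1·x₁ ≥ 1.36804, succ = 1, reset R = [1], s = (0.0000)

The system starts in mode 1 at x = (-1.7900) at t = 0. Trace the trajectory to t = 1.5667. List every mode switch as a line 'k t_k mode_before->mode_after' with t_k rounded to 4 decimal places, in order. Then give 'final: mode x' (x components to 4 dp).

Mode 1: guard c·x = -0.7810 hit at Δt = 0.4182 (t = 0.4182), x⁻ = (-0.7810) → reset → x⁺ = (-0.7526), jump to mode 2
Mode 2: flow for 1.1485 to horizon, guard not reached → x = (-0.2146)

1 0.4182 1->2
final: 2 -0.2146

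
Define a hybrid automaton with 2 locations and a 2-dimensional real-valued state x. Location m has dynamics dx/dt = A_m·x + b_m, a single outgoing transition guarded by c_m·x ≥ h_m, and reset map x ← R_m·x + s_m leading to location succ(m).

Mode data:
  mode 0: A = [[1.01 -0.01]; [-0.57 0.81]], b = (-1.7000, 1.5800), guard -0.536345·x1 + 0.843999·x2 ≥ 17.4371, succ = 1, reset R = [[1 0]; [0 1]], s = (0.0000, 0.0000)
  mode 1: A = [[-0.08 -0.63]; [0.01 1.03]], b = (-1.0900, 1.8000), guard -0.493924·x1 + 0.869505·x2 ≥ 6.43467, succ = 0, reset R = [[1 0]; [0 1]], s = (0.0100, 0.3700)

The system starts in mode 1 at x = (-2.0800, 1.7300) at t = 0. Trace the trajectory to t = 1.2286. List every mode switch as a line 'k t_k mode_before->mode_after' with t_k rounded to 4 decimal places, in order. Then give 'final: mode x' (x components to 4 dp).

Mode 1: guard c·x = 6.4347 hit at Δt = 0.6652 (t = 0.6652), x⁻ = (-4.0052, 5.1252) → reset → x⁺ = (-3.9952, 5.4952), jump to mode 0
Mode 0: flow for 0.5634 to horizon, guard not reached → x = (-8.4099, 12.1720)

1 0.6652 1->0
final: 0 -8.4099 12.1720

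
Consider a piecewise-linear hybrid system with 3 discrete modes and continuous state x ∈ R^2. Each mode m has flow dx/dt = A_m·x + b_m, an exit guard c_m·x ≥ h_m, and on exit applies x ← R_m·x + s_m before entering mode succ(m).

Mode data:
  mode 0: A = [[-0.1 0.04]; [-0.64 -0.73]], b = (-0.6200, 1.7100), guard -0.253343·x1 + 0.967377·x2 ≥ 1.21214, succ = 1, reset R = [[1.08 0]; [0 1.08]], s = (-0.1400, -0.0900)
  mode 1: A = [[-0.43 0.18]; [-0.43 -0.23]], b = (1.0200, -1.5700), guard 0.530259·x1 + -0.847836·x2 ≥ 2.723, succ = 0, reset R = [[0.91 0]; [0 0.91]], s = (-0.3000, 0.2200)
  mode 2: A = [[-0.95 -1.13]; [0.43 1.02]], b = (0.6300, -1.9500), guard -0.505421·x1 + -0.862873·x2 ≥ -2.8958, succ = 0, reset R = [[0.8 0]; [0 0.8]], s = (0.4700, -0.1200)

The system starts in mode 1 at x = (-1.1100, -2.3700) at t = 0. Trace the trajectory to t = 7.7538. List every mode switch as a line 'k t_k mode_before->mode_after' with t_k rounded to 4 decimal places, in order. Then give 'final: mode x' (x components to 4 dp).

1 1.3248 1->0
2 2.6917 0->1
3 5.3157 1->0
4 6.9650 0->1
final: 1 0.1789 -0.1431

Mode 1: guard c·x = 2.7230 hit at Δt = 1.3248 (t = 1.3248), x⁻ = (-0.1154, -3.2839) → reset → x⁺ = (-0.4050, -2.7683), jump to mode 0
Mode 0: guard c·x = 1.2121 hit at Δt = 1.3669 (t = 2.6917), x⁻ = (-1.1771, 0.9448) → reset → x⁺ = (-1.4113, 0.9303), jump to mode 1
Mode 1: guard c·x = 2.7230 hit at Δt = 2.6240 (t = 5.3157), x⁻ = (0.8029, -2.7095) → reset → x⁺ = (0.4307, -2.2457), jump to mode 0
Mode 0: guard c·x = 1.2121 hit at Δt = 1.6493 (t = 6.9650), x⁻ = (-0.5951, 1.0972) → reset → x⁺ = (-0.7827, 1.0950), jump to mode 1
Mode 1: flow for 0.7888 to horizon, guard not reached → x = (0.1789, -0.1431)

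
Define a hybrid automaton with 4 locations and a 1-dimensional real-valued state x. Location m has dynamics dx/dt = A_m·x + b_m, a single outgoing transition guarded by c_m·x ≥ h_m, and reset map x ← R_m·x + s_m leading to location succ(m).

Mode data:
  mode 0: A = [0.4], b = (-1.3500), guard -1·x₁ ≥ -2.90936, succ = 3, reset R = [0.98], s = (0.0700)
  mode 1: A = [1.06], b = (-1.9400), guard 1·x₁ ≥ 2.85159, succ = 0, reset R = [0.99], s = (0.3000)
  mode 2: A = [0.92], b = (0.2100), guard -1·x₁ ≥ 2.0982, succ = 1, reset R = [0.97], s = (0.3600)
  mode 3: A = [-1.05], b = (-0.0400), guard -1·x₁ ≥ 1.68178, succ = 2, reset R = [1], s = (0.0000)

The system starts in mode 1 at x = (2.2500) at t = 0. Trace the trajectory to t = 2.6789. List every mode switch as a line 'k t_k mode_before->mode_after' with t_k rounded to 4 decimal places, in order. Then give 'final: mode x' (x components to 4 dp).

Mode 1: guard c·x = 2.8516 hit at Δt = 0.8388 (t = 0.8388), x⁻ = (2.8516) → reset → x⁺ = (3.1231), jump to mode 0
Mode 0: guard c·x = -2.9094 hit at Δt = 1.5357 (t = 2.3745), x⁻ = (2.9094) → reset → x⁺ = (2.9212), jump to mode 3
Mode 3: flow for 0.3044 to horizon, guard not reached → x = (2.1116)

1 0.8388 1->0
2 2.3745 0->3
final: 3 2.1116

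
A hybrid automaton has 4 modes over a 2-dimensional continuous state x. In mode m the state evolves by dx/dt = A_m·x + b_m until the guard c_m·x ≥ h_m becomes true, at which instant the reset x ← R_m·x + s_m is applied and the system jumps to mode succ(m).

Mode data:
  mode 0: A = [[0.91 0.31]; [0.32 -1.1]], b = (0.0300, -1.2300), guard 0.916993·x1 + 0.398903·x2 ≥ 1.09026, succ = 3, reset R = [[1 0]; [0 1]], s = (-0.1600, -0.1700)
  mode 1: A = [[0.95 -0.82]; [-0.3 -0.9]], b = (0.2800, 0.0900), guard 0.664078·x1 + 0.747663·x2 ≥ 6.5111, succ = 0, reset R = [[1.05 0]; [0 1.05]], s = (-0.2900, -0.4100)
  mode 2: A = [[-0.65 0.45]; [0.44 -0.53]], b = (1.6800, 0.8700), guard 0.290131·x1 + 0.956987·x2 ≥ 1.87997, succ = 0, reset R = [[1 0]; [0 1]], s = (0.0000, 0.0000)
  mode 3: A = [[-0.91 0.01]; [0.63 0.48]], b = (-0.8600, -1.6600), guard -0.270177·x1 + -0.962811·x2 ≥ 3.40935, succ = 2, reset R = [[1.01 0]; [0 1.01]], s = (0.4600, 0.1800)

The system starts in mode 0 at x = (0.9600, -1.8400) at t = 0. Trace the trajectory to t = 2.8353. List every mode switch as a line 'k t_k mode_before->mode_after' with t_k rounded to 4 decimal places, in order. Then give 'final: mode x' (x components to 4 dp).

1 0.9881 0->3
2 1.9694 3->2
final: 2 0.7365 -1.3743

Mode 0: guard c·x = 1.0903 hit at Δt = 0.9881 (t = 0.9881), x⁻ = (1.6715, -1.1093) → reset → x⁺ = (1.5115, -1.2793), jump to mode 3
Mode 3: guard c·x = 3.4093 hit at Δt = 0.9813 (t = 1.9694), x⁻ = (0.0450, -3.5537) → reset → x⁺ = (0.5055, -3.4092), jump to mode 2
Mode 2: flow for 0.8659 to horizon, guard not reached → x = (0.7365, -1.3743)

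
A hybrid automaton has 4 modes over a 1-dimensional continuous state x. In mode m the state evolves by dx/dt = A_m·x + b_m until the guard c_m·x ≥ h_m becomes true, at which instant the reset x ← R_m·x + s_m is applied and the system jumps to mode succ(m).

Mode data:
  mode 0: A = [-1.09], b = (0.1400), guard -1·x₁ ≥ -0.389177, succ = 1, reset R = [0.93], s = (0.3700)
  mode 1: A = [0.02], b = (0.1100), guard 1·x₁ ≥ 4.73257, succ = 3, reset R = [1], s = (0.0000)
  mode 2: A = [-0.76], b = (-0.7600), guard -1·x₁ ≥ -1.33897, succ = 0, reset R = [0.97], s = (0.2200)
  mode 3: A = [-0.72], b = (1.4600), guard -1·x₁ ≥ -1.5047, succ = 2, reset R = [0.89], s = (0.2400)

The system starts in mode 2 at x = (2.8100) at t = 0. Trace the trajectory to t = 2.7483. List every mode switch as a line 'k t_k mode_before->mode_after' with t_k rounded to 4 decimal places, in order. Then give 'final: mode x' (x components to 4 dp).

Mode 2: guard c·x = -1.3390 hit at Δt = 0.6420 (t = 0.6420), x⁻ = (1.3390) → reset → x⁺ = (1.5188), jump to mode 0
Mode 0: guard c·x = -0.3892 hit at Δt = 1.5356 (t = 2.1776), x⁻ = (0.3892) → reset → x⁺ = (0.7319), jump to mode 1
Mode 1: flow for 0.5707 to horizon, guard not reached → x = (0.8035)

1 0.6420 2->0
2 2.1776 0->1
final: 1 0.8035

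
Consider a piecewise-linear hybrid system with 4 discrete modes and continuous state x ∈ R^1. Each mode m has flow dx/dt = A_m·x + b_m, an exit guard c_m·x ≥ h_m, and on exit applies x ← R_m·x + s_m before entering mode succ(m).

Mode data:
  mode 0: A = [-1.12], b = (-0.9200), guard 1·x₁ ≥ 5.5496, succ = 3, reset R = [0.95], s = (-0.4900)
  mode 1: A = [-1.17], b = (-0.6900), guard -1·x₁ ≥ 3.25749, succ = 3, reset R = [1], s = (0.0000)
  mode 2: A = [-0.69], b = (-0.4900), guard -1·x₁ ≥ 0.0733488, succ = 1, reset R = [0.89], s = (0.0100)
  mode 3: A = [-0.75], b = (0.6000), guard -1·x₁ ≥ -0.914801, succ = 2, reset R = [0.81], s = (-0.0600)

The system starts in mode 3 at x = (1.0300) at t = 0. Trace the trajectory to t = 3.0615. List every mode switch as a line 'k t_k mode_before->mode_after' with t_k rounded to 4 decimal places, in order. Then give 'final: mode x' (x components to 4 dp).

Mode 3: guard c·x = -0.9148 hit at Δt = 0.9265 (t = 0.9265), x⁻ = (0.9148) → reset → x⁺ = (0.6810), jump to mode 2
Mode 2: guard c·x = 0.0733 hit at Δt = 1.1325 (t = 2.0590), x⁻ = (-0.0733) → reset → x⁺ = (-0.0553), jump to mode 1
Mode 1: flow for 1.0025 to horizon, guard not reached → x = (-0.4243)

1 0.9265 3->2
2 2.0590 2->1
final: 1 -0.4243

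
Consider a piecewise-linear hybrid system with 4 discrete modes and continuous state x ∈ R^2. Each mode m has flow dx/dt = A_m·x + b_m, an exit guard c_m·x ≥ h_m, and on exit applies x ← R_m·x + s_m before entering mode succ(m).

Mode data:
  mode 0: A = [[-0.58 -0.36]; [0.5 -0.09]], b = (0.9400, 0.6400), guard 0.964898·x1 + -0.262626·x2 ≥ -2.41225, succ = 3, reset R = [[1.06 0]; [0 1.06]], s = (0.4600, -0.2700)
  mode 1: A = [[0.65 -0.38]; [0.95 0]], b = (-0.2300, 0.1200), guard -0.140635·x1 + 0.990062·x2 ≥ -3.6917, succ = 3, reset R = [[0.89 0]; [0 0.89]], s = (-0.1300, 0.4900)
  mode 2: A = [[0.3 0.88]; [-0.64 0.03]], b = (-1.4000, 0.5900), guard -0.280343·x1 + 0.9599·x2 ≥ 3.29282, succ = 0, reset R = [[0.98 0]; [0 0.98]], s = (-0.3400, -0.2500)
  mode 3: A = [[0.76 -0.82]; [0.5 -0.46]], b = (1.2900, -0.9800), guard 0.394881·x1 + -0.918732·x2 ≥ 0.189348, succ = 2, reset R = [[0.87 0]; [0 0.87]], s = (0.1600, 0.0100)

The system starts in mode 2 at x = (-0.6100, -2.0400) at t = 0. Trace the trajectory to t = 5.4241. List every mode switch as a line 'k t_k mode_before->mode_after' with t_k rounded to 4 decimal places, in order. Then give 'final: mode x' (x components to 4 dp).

1 1.5973 2->0
2 2.6054 0->3
3 3.2969 3->2
4 4.5683 2->0
final: 0 -2.2648 1.0619

Mode 2: guard c·x = 3.2928 hit at Δt = 1.5973 (t = 1.5973), x⁻ = (-4.8869, 2.0031) → reset → x⁺ = (-5.1291, 1.7131), jump to mode 0
Mode 0: guard c·x = -2.4122 hit at Δt = 1.0081 (t = 2.6054), x⁻ = (-2.3838, 0.4270) → reset → x⁺ = (-2.0668, 0.1826), jump to mode 3
Mode 3: guard c·x = 0.1893 hit at Δt = 0.6915 (t = 3.2969), x⁻ = (-2.0066, -1.0686) → reset → x⁺ = (-1.5858, -0.9197), jump to mode 2
Mode 2: guard c·x = 3.2928 hit at Δt = 1.2714 (t = 4.5683), x⁻ = (-3.9381, 2.2802) → reset → x⁺ = (-4.1993, 1.9846), jump to mode 0
Mode 0: flow for 0.8558 to horizon, guard not reached → x = (-2.2648, 1.0619)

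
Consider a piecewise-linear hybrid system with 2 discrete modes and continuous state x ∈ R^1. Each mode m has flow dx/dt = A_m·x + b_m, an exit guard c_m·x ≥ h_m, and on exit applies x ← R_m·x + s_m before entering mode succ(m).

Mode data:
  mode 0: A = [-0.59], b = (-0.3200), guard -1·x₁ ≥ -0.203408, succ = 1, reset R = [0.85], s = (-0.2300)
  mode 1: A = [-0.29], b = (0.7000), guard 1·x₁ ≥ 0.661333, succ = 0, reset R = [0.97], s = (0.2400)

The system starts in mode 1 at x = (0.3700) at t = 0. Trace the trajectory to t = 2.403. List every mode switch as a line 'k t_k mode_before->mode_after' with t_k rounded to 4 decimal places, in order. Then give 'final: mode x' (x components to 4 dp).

1 0.5303 1->0
2 1.6264 0->1
final: 1 0.4412

Mode 1: guard c·x = 0.6613 hit at Δt = 0.5303 (t = 0.5303), x⁻ = (0.6613) → reset → x⁺ = (0.8815), jump to mode 0
Mode 0: guard c·x = -0.2034 hit at Δt = 1.0961 (t = 1.6264), x⁻ = (0.2034) → reset → x⁺ = (-0.0571), jump to mode 1
Mode 1: flow for 0.7766 to horizon, guard not reached → x = (0.4412)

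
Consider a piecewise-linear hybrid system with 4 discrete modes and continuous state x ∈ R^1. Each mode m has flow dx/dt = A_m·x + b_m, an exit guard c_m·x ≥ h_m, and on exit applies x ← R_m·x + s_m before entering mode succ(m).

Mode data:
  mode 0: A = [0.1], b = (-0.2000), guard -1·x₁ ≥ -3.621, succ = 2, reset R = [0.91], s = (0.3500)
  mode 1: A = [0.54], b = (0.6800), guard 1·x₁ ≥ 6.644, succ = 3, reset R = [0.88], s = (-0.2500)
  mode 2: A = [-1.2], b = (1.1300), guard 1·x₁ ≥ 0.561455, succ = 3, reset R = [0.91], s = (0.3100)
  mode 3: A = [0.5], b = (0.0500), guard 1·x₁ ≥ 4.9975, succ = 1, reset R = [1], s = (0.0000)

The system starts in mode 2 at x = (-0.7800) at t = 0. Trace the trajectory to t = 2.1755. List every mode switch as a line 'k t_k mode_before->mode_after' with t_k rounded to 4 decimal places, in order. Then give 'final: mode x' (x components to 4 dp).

1 1.2586 2->3
final: 3 1.3566

Mode 2: guard c·x = 0.5615 hit at Δt = 1.2586 (t = 1.2586), x⁻ = (0.5615) → reset → x⁺ = (0.8209), jump to mode 3
Mode 3: flow for 0.9169 to horizon, guard not reached → x = (1.3566)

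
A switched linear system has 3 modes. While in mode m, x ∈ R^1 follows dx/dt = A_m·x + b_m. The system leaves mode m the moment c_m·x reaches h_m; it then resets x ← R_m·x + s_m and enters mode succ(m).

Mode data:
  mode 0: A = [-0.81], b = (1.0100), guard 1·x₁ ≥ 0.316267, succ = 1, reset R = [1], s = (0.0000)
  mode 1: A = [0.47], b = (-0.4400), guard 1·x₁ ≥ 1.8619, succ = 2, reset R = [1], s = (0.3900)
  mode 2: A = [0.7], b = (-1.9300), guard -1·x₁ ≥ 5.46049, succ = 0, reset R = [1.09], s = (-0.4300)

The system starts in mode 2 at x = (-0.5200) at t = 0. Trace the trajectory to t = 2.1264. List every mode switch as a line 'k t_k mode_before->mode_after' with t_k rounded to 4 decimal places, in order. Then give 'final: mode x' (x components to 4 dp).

1 1.3133 2->0
final: 0 -2.7015

Mode 2: guard c·x = 5.4605 hit at Δt = 1.3133 (t = 1.3133), x⁻ = (-5.4605) → reset → x⁺ = (-6.3819), jump to mode 0
Mode 0: flow for 0.8131 to horizon, guard not reached → x = (-2.7015)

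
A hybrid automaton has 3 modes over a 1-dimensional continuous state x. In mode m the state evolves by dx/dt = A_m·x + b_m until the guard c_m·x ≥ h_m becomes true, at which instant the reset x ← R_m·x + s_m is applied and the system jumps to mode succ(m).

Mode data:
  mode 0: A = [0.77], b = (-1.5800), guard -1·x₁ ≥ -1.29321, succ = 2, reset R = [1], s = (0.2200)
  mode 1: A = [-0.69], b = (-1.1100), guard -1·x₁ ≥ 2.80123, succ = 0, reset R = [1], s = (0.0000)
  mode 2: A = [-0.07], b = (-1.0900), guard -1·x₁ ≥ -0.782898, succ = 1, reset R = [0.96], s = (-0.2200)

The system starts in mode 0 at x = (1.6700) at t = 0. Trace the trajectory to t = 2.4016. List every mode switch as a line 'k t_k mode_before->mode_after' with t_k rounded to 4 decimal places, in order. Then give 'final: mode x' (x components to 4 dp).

1 0.8914 0->2
2 1.5155 2->1
final: 1 -0.4474

Mode 0: guard c·x = -1.2932 hit at Δt = 0.8914 (t = 0.8914), x⁻ = (1.2932) → reset → x⁺ = (1.5132), jump to mode 2
Mode 2: guard c·x = -0.7829 hit at Δt = 0.6241 (t = 1.5155), x⁻ = (0.7829) → reset → x⁺ = (0.5316), jump to mode 1
Mode 1: flow for 0.8861 to horizon, guard not reached → x = (-0.4474)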